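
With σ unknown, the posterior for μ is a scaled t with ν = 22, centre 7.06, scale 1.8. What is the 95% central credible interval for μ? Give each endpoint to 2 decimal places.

The t_22 distribution is symmetric; the 95% interval is 7.06 ± t·1.8 with t_{0.975,22} = 2.074.
Half-width: 2.074 × 1.8 = 3.73.
7.06 − 3.73 = 3.33; 7.06 + 3.73 = 10.79.

[3.33, 10.79]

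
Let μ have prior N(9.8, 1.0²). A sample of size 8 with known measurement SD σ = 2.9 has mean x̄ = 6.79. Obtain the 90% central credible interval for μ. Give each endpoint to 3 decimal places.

Posterior precision = 1/1.0² + 8/2.9² = 1.0000 + 0.9512 = 1.9512, so posterior SD = 0.7159.
Posterior mean = (9.8/1.0² + 8·6.79/2.9²) / 1.9512 = 8.3326.
Interval: 8.3326 ± 1.645 × 0.7159 → [7.155, 9.510].

[7.155, 9.510]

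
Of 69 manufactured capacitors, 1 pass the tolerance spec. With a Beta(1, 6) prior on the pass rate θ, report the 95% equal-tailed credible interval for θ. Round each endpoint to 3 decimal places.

[0.003, 0.072]

Posterior: Beta(1+1, 6+68) = Beta(2, 74).
Equal-tailed 95% interval: the 0.025 and 0.975 quantiles of Beta(2, 74).
Posterior mean ≈ 0.026, SD ≈ 0.018; a Normal approximation gives roughly [-0.009, 0.062].
Exact: F⁻¹(0.025) = 0.003; F⁻¹(0.975) = 0.072.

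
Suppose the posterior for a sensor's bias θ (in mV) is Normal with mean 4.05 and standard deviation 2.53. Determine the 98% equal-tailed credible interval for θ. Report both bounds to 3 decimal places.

The posterior is symmetric, so the 98% equal-tailed interval is θ = 4.05 ± z·2.53 with z = 2.326.
Half-width: 2.326 × 2.53 = 5.886.
4.05 − 5.886 = -1.836; 4.05 + 5.886 = 9.936.

[-1.836, 9.936]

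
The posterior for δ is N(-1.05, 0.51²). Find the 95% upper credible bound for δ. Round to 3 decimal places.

Need U with P(δ ≤ U) = 0.95: U = -1.05 + z_{0.05}·0.51.
z = 1.645; U = -1.05 + 1.645 × 0.51 = -0.211.

-0.211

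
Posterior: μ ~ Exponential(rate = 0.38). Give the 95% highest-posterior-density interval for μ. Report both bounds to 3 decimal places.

The exponential density is strictly decreasing on [0, ∞), so the HPD interval is anchored at 0: [0, q] with P(μ ≤ q) = 0.95.
q = −ln(1 − 0.95) / 0.38 = 2.9957 / 0.38 = 7.884.

[0.000, 7.884]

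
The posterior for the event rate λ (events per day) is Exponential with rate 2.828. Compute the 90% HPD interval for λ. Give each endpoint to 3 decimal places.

The exponential density is strictly decreasing on [0, ∞), so the HPD interval is anchored at 0: [0, q] with P(λ ≤ q) = 0.90.
q = −ln(1 − 0.90) / 2.828 = 2.3026 / 2.828 = 0.814.

[0.000, 0.814]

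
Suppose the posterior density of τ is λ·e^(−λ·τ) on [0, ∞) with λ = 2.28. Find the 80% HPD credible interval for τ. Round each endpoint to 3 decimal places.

[0.000, 0.706]

The exponential density is strictly decreasing on [0, ∞), so the HPD interval is anchored at 0: [0, q] with P(τ ≤ q) = 0.80.
q = −ln(1 − 0.80) / 2.28 = 1.6094 / 2.28 = 0.706.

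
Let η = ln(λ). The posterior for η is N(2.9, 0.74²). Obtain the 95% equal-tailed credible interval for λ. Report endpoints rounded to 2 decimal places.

[4.26, 77.51]

On the log scale the 95% interval is 2.9 ± 1.960 × 0.74 = [1.4496, 4.3504].
Exponentiate: [e^1.4496, e^4.3504] = [4.26, 77.51].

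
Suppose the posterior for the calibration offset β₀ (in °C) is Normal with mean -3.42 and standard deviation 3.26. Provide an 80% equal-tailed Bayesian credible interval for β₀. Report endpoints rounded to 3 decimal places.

The posterior is symmetric, so the 80% equal-tailed interval is β₀ = -3.42 ± z·3.26 with z = 1.282.
Half-width: 1.282 × 3.26 = 4.178.
-3.42 − 4.178 = -7.598; -3.42 + 4.178 = 0.758.

[-7.598, 0.758]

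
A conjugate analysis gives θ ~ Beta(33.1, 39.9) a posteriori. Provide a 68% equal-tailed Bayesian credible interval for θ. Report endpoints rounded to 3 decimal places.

[0.395, 0.511]

Posterior: Beta(33.1, 39.9).
Equal-tailed 68% interval: the 0.16 and 0.84 quantiles of Beta(33.1, 39.9).
Posterior mean ≈ 0.453, SD ≈ 0.058; a Normal approximation gives roughly [0.396, 0.511].
Exact: F⁻¹(0.16) = 0.395; F⁻¹(0.84) = 0.511.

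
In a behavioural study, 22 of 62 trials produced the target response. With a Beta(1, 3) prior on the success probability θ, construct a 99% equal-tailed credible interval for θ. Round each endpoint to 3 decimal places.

[0.209, 0.505]

Posterior: Beta(1+22, 3+40) = Beta(23, 43).
Equal-tailed 99% interval: the 0.005 and 0.995 quantiles of Beta(23, 43).
Posterior mean ≈ 0.348, SD ≈ 0.058; a Normal approximation gives roughly [0.199, 0.498].
Exact: F⁻¹(0.005) = 0.209; F⁻¹(0.995) = 0.505.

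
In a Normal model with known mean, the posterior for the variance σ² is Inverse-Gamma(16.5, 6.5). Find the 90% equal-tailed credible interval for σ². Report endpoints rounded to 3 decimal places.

[0.274, 0.623]

Inverse-Gamma(16.5, 6.5) quantiles: F⁻¹(0.05) and F⁻¹(0.95).
Equivalently, 1/σ² ~ Gamma(16.5, rate = 6.5); invert its 0.95 and 0.05 quantiles.
Posterior mean ≈ 0.419, SD ≈ 0.110; a Normal approximation gives roughly [0.238, 0.600].
Exact: lower = 0.274; upper = 0.623.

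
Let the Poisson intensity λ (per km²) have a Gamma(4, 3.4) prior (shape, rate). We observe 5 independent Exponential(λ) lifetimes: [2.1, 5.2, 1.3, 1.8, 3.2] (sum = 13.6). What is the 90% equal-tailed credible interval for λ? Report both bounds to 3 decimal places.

Posterior: Gamma(4+5, 3.4+13.6) = Gamma(9, 17.0) (shape, rate).
Equal-tailed 90% interval: Gamma(9, 17.0) quantiles at 0.05 and 0.95.
Posterior mean ≈ 0.529, SD ≈ 0.176; a Normal approximation gives roughly [0.239, 0.820].
Exact: lower = 0.276; upper = 0.849.

[0.276, 0.849]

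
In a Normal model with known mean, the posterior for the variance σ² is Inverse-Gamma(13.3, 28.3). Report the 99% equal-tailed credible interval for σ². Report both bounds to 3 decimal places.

Inverse-Gamma(13.3, 28.3) quantiles: F⁻¹(0.005) and F⁻¹(0.995).
Equivalently, 1/σ² ~ Gamma(13.3, rate = 28.3); invert its 0.995 and 0.005 quantiles.
Posterior mean ≈ 2.301, SD ≈ 0.684; a Normal approximation gives roughly [0.538, 4.064].
Exact: lower = 1.153; upper = 4.901.

[1.153, 4.901]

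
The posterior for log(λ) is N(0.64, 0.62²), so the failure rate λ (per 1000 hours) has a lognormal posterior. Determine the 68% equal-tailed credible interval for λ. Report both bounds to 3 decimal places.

[1.024, 3.513]

On the log scale the 68% interval is 0.64 ± 0.994 × 0.62 = [0.0234, 1.2566].
Exponentiate: [e^0.0234, e^1.2566] = [1.024, 3.513].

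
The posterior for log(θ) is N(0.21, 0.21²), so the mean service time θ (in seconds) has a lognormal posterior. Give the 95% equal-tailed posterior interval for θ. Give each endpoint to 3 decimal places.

On the log scale the 95% interval is 0.21 ± 1.960 × 0.21 = [-0.2016, 0.6216].
Exponentiate: [e^-0.2016, e^0.6216] = [0.817, 1.862].

[0.817, 1.862]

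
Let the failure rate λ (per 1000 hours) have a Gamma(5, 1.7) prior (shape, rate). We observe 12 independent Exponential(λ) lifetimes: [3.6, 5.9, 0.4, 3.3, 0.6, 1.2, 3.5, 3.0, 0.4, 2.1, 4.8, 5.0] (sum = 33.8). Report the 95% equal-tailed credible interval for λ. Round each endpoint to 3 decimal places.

Posterior: Gamma(5+12, 1.7+33.8) = Gamma(17, 35.5) (shape, rate).
Equal-tailed 95% interval: Gamma(17, 35.5) quantiles at 0.025 and 0.975.
Posterior mean ≈ 0.479, SD ≈ 0.116; a Normal approximation gives roughly [0.251, 0.707].
Exact: lower = 0.279; upper = 0.732.

[0.279, 0.732]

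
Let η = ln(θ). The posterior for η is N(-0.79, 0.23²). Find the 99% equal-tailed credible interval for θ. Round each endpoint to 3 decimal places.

[0.251, 0.821]

On the log scale the 99% interval is -0.79 ± 2.576 × 0.23 = [-1.3824, -0.1976].
Exponentiate: [e^-1.3824, e^-0.1976] = [0.251, 0.821].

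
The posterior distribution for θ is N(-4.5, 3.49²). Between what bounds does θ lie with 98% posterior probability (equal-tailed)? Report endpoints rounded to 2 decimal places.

[-12.62, 3.62]

The posterior is symmetric, so the 98% equal-tailed interval is θ = -4.5 ± z·3.49 with z = 2.326.
Half-width: 2.326 × 3.49 = 8.12.
-4.5 − 8.12 = -12.62; -4.5 + 8.12 = 3.62.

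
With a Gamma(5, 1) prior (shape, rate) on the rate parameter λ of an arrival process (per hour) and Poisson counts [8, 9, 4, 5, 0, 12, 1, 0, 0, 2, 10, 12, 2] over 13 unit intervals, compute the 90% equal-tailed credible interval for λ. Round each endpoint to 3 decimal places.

[4.059, 6.022]

Posterior: Gamma(5+65, 1+13) = Gamma(70, 14) (shape, rate).
Equal-tailed 90% interval: Gamma(70, 14) quantiles at 0.05 and 0.95.
Posterior mean ≈ 5.000, SD ≈ 0.598; a Normal approximation gives roughly [4.017, 5.983].
Exact: lower = 4.059; upper = 6.022.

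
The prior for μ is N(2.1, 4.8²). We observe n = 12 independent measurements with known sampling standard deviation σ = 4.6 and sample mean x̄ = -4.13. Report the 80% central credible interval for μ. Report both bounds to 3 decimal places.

Posterior precision = 1/4.8² + 12/4.6² = 0.0434 + 0.5671 = 0.6105, so posterior SD = 1.2798.
Posterior mean = (2.1/4.8² + 12·-4.13/4.6²) / 0.6105 = -3.6871.
Interval: -3.6871 ± 1.282 × 1.2798 → [-5.327, -2.047].

[-5.327, -2.047]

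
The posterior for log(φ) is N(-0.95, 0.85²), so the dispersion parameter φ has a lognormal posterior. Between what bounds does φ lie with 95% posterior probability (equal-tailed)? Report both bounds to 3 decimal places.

On the log scale the 95% interval is -0.95 ± 1.960 × 0.85 = [-2.6160, 0.7160].
Exponentiate: [e^-2.6160, e^0.7160] = [0.073, 2.046].

[0.073, 2.046]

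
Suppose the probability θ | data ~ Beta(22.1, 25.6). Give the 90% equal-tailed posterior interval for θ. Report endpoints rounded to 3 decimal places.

Posterior: Beta(22.1, 25.6).
Equal-tailed 90% interval: the 0.05 and 0.95 quantiles of Beta(22.1, 25.6).
Posterior mean ≈ 0.463, SD ≈ 0.071; a Normal approximation gives roughly [0.346, 0.581].
Exact: F⁻¹(0.05) = 0.347; F⁻¹(0.95) = 0.582.

[0.347, 0.582]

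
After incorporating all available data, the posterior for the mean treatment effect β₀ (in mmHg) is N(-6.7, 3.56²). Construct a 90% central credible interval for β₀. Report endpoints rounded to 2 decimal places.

The posterior is symmetric, so the 90% equal-tailed interval is β₀ = -6.7 ± z·3.56 with z = 1.645.
Half-width: 1.645 × 3.56 = 5.86.
-6.7 − 5.86 = -12.56; -6.7 + 5.86 = -0.84.

[-12.56, -0.84]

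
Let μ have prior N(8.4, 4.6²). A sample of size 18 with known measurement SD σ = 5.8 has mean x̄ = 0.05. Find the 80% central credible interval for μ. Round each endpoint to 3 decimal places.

[-0.952, 2.407]

Posterior precision = 1/4.6² + 18/5.8² = 0.0473 + 0.5351 = 0.5823, so posterior SD = 1.3104.
Posterior mean = (8.4/4.6² + 18·0.05/5.8²) / 0.5823 = 0.7276.
Interval: 0.7276 ± 1.282 × 1.3104 → [-0.952, 2.407].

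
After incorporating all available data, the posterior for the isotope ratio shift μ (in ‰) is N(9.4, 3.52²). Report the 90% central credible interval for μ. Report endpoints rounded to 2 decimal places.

The posterior is symmetric, so the 90% equal-tailed interval is μ = 9.4 ± z·3.52 with z = 1.645.
Half-width: 1.645 × 3.52 = 5.79.
9.4 − 5.79 = 3.61; 9.4 + 5.79 = 15.19.

[3.61, 15.19]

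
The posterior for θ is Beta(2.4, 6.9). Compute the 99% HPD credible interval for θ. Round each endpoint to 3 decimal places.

[0.010, 0.629]

The posterior is unimodal and skewed, so the HPD interval has equal density at both endpoints and is the shortest 99% interval.
Solving f(0.010) = f(0.629) with F(0.629) − F(0.010) = 0.99 gives [0.010, 0.629].
For comparison, the equal-tailed interval is [0.024, 0.664]; the HPD is narrower and shifted toward the mode.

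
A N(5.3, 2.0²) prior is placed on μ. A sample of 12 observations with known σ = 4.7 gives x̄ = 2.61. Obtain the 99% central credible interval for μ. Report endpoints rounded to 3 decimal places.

Posterior precision = 1/2.0² + 12/4.7² = 0.2500 + 0.5432 = 0.7932, so posterior SD = 1.1228.
Posterior mean = (5.3/2.0² + 12·2.61/4.7²) / 0.7932 = 3.4578.
Interval: 3.4578 ± 2.576 × 1.1228 → [0.566, 6.350].

[0.566, 6.350]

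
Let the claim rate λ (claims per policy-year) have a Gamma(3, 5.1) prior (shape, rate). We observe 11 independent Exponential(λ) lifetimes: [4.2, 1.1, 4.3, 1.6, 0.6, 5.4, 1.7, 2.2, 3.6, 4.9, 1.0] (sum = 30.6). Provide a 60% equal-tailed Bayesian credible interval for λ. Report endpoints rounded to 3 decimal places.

[0.302, 0.477]

Posterior: Gamma(3+11, 5.1+30.6) = Gamma(14, 35.7) (shape, rate).
Equal-tailed 60% interval: Gamma(14, 35.7) quantiles at 0.2 and 0.8.
Posterior mean ≈ 0.392, SD ≈ 0.105; a Normal approximation gives roughly [0.304, 0.480].
Exact: lower = 0.302; upper = 0.477.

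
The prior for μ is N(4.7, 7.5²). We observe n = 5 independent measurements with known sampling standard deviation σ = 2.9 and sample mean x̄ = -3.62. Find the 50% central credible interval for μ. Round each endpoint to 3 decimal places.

Posterior precision = 1/7.5² + 5/2.9² = 0.0178 + 0.5945 = 0.6123, so posterior SD = 1.2780.
Posterior mean = (4.7/7.5² + 5·-3.62/2.9²) / 0.6123 = -3.3784.
Interval: -3.3784 ± 0.674 × 1.2780 → [-4.240, -2.516].

[-4.240, -2.516]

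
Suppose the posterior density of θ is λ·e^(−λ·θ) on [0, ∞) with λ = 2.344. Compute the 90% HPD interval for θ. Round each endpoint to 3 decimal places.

The exponential density is strictly decreasing on [0, ∞), so the HPD interval is anchored at 0: [0, q] with P(θ ≤ q) = 0.90.
q = −ln(1 − 0.90) / 2.344 = 2.3026 / 2.344 = 0.982.

[0.000, 0.982]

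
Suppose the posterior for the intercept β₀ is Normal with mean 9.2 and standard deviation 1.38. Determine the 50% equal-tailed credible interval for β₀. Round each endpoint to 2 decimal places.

The posterior is symmetric, so the 50% equal-tailed interval is β₀ = 9.2 ± z·1.38 with z = 0.674.
Half-width: 0.674 × 1.38 = 0.93.
9.2 − 0.93 = 8.27; 9.2 + 0.93 = 10.13.

[8.27, 10.13]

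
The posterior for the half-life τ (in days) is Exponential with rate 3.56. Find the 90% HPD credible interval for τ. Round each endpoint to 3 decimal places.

The exponential density is strictly decreasing on [0, ∞), so the HPD interval is anchored at 0: [0, q] with P(τ ≤ q) = 0.90.
q = −ln(1 − 0.90) / 3.56 = 2.3026 / 3.56 = 0.647.

[0.000, 0.647]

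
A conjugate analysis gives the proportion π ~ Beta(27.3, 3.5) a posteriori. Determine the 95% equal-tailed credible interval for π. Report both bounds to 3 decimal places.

[0.755, 0.971]

Posterior: Beta(27.3, 3.5).
Equal-tailed 95% interval: the 0.025 and 0.975 quantiles of Beta(27.3, 3.5).
Posterior mean ≈ 0.886, SD ≈ 0.056; a Normal approximation gives roughly [0.776, 0.997].
Exact: F⁻¹(0.025) = 0.755; F⁻¹(0.975) = 0.971.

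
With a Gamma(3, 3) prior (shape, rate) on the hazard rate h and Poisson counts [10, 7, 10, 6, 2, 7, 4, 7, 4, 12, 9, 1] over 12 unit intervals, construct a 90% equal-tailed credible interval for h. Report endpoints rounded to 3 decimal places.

Posterior: Gamma(3+79, 3+12) = Gamma(82, 15) (shape, rate).
Equal-tailed 90% interval: Gamma(82, 15) quantiles at 0.05 and 0.95.
Posterior mean ≈ 5.467, SD ≈ 0.604; a Normal approximation gives roughly [4.474, 6.460].
Exact: lower = 4.513; upper = 6.496.

[4.513, 6.496]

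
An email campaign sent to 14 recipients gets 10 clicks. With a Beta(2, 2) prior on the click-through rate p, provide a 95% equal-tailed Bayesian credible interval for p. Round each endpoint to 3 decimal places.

[0.440, 0.858]

Posterior: Beta(2+10, 2+4) = Beta(12, 6).
Equal-tailed 95% interval: the 0.025 and 0.975 quantiles of Beta(12, 6).
Posterior mean ≈ 0.667, SD ≈ 0.108; a Normal approximation gives roughly [0.455, 0.879].
Exact: F⁻¹(0.025) = 0.440; F⁻¹(0.975) = 0.858.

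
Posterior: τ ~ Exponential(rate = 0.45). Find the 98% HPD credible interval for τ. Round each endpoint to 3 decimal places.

The exponential density is strictly decreasing on [0, ∞), so the HPD interval is anchored at 0: [0, q] with P(τ ≤ q) = 0.98.
q = −ln(1 − 0.98) / 0.45 = 3.9120 / 0.45 = 8.693.

[0.000, 8.693]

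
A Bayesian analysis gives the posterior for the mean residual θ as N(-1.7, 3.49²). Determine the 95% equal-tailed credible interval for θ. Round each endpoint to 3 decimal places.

[-8.540, 5.140]

The posterior is symmetric, so the 95% equal-tailed interval is θ = -1.7 ± z·3.49 with z = 1.960.
Half-width: 1.960 × 3.49 = 6.840.
-1.7 − 6.840 = -8.540; -1.7 + 6.840 = 5.140.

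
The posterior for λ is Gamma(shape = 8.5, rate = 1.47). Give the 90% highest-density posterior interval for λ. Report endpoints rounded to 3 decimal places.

The posterior is unimodal and skewed, so the HPD interval has equal density at both endpoints and is the shortest 90% interval.
Solving f(2.597) = f(8.857) with F(8.857) − F(2.597) = 0.90 gives [2.597, 8.857].
For comparison, the equal-tailed interval is [2.950, 9.383]; the HPD is narrower and shifted toward the mode.

[2.597, 8.857]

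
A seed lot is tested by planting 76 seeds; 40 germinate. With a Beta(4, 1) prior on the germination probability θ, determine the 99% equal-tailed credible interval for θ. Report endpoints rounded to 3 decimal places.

Posterior: Beta(4+40, 1+36) = Beta(44, 37).
Equal-tailed 99% interval: the 0.005 and 0.995 quantiles of Beta(44, 37).
Posterior mean ≈ 0.543, SD ≈ 0.055; a Normal approximation gives roughly [0.402, 0.685].
Exact: F⁻¹(0.005) = 0.401; F⁻¹(0.995) = 0.681.

[0.401, 0.681]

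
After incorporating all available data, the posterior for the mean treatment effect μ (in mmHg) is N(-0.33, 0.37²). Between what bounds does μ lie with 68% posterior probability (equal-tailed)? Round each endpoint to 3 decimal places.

The posterior is symmetric, so the 68% equal-tailed interval is μ = -0.33 ± z·0.37 with z = 0.994.
Half-width: 0.994 × 0.37 = 0.368.
-0.33 − 0.368 = -0.698; -0.33 + 0.368 = 0.038.

[-0.698, 0.038]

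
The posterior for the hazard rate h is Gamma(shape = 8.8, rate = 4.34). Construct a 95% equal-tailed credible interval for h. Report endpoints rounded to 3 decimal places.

[0.917, 3.571]

Posterior: Gamma(shape 8.8, rate 4.34).
Equal-tailed 95% interval: Gamma(8.8, 4.34) quantiles at 0.025 and 0.975.
Posterior mean ≈ 2.028, SD ≈ 0.684; a Normal approximation gives roughly [0.688, 3.367].
Exact: lower = 0.917; upper = 3.571.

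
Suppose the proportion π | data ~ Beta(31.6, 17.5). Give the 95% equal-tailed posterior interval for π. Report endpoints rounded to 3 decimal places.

[0.506, 0.770]

Posterior: Beta(31.6, 17.5).
Equal-tailed 95% interval: the 0.025 and 0.975 quantiles of Beta(31.6, 17.5).
Posterior mean ≈ 0.644, SD ≈ 0.068; a Normal approximation gives roughly [0.511, 0.776].
Exact: F⁻¹(0.025) = 0.506; F⁻¹(0.975) = 0.770.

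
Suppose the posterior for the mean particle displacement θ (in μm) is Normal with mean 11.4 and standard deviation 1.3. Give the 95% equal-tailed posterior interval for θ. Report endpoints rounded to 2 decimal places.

[8.85, 13.95]

The posterior is symmetric, so the 95% equal-tailed interval is θ = 11.4 ± z·1.3 with z = 1.960.
Half-width: 1.960 × 1.3 = 2.55.
11.4 − 2.55 = 8.85; 11.4 + 2.55 = 13.95.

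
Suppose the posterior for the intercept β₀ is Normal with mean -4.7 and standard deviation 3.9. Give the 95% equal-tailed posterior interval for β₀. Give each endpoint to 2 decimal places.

The posterior is symmetric, so the 95% equal-tailed interval is β₀ = -4.7 ± z·3.9 with z = 1.960.
Half-width: 1.960 × 3.9 = 7.64.
-4.7 − 7.64 = -12.34; -4.7 + 7.64 = 2.94.

[-12.34, 2.94]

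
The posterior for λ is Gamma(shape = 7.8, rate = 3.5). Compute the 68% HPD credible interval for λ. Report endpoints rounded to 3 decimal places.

The posterior is unimodal and skewed, so the HPD interval has equal density at both endpoints and is the shortest 68% interval.
Solving f(1.286) = f(2.792) with F(2.792) − F(1.286) = 0.68 gives [1.286, 2.792].
For comparison, the equal-tailed interval is [1.451, 3.004]; the HPD is narrower and shifted toward the mode.

[1.286, 2.792]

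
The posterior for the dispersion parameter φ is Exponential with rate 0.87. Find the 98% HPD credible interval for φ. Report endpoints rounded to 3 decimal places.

[0.000, 4.497]

The exponential density is strictly decreasing on [0, ∞), so the HPD interval is anchored at 0: [0, q] with P(φ ≤ q) = 0.98.
q = −ln(1 − 0.98) / 0.87 = 3.9120 / 0.87 = 4.497.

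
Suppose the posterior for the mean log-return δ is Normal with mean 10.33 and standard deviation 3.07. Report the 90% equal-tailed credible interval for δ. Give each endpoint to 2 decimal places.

The posterior is symmetric, so the 90% equal-tailed interval is δ = 10.33 ± z·3.07 with z = 1.645.
Half-width: 1.645 × 3.07 = 5.05.
10.33 − 5.05 = 5.28; 10.33 + 5.05 = 15.38.

[5.28, 15.38]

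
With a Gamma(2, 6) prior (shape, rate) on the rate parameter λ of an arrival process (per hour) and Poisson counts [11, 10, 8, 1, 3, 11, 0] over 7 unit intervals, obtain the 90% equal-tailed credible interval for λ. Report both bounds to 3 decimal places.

[2.726, 4.438]

Posterior: Gamma(2+44, 6+7) = Gamma(46, 13) (shape, rate).
Equal-tailed 90% interval: Gamma(46, 13) quantiles at 0.05 and 0.95.
Posterior mean ≈ 3.538, SD ≈ 0.522; a Normal approximation gives roughly [2.680, 4.397].
Exact: lower = 2.726; upper = 4.438.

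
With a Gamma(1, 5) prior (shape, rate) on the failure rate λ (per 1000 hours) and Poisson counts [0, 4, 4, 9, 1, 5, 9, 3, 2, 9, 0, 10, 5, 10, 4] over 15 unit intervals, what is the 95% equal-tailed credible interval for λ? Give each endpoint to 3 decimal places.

[2.994, 4.701]

Posterior: Gamma(1+75, 5+15) = Gamma(76, 20) (shape, rate).
Equal-tailed 95% interval: Gamma(76, 20) quantiles at 0.025 and 0.975.
Posterior mean ≈ 3.800, SD ≈ 0.436; a Normal approximation gives roughly [2.946, 4.654].
Exact: lower = 2.994; upper = 4.701.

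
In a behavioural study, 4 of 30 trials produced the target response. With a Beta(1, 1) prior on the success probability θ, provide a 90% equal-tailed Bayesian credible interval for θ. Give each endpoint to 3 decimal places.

Posterior: Beta(1+4, 1+26) = Beta(5, 27).
Equal-tailed 90% interval: the 0.05 and 0.95 quantiles of Beta(5, 27).
Posterior mean ≈ 0.156, SD ≈ 0.063; a Normal approximation gives roughly [0.052, 0.260].
Exact: F⁻¹(0.05) = 0.066; F⁻¹(0.95) = 0.271.

[0.066, 0.271]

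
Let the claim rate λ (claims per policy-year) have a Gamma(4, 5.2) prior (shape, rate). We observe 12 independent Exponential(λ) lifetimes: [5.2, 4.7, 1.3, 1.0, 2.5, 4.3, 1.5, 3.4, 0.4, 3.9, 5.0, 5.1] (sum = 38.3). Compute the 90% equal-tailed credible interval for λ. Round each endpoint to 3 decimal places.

Posterior: Gamma(4+12, 5.2+38.3) = Gamma(16, 43.5) (shape, rate).
Equal-tailed 90% interval: Gamma(16, 43.5) quantiles at 0.05 and 0.95.
Posterior mean ≈ 0.368, SD ≈ 0.092; a Normal approximation gives roughly [0.217, 0.519].
Exact: lower = 0.231; upper = 0.531.

[0.231, 0.531]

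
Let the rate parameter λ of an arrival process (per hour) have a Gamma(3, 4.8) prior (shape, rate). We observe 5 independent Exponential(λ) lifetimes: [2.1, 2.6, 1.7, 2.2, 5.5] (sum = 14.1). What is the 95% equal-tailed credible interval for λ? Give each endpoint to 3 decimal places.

Posterior: Gamma(3+5, 4.8+14.1) = Gamma(8, 18.9) (shape, rate).
Equal-tailed 95% interval: Gamma(8, 18.9) quantiles at 0.025 and 0.975.
Posterior mean ≈ 0.423, SD ≈ 0.150; a Normal approximation gives roughly [0.130, 0.717].
Exact: lower = 0.183; upper = 0.763.

[0.183, 0.763]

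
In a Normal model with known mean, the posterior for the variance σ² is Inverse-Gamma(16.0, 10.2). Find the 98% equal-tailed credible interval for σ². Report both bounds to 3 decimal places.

Inverse-Gamma(16.0, 10.2) quantiles: F⁻¹(0.01) and F⁻¹(0.99).
Equivalently, 1/σ² ~ Gamma(16.0, rate = 10.2); invert its 0.99 and 0.01 quantiles.
Posterior mean ≈ 0.680, SD ≈ 0.182; a Normal approximation gives roughly [0.257, 1.103].
Exact: lower = 0.381; upper = 1.247.

[0.381, 1.247]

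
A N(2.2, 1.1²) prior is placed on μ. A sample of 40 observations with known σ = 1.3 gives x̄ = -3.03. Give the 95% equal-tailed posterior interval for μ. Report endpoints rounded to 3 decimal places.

[-3.250, -2.458]

Posterior precision = 1/1.1² + 40/1.3² = 0.8264 + 23.6686 = 24.4951, so posterior SD = 0.2021.
Posterior mean = (2.2/1.1² + 40·-3.03/1.3²) / 24.4951 = -2.8535.
Interval: -2.8535 ± 1.960 × 0.2021 → [-3.250, -2.458].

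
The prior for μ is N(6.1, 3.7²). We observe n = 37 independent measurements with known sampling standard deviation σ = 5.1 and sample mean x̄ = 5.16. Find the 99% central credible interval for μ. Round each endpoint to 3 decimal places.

[3.100, 7.312]

Posterior precision = 1/3.7² + 37/5.1² = 0.0730 + 1.4225 = 1.4956, so posterior SD = 0.8177.
Posterior mean = (6.1/3.7² + 37·5.16/5.1²) / 1.4956 = 5.2059.
Interval: 5.2059 ± 2.576 × 0.8177 → [3.100, 7.312].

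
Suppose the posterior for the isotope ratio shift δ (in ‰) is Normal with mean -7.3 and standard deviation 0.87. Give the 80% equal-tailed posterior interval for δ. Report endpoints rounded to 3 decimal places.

[-8.415, -6.185]

The posterior is symmetric, so the 80% equal-tailed interval is δ = -7.3 ± z·0.87 with z = 1.282.
Half-width: 1.282 × 0.87 = 1.115.
-7.3 − 1.115 = -8.415; -7.3 + 1.115 = -6.185.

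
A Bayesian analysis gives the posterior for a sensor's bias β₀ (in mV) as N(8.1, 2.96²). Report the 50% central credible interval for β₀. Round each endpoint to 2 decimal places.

The posterior is symmetric, so the 50% equal-tailed interval is β₀ = 8.1 ± z·2.96 with z = 0.674.
Half-width: 0.674 × 2.96 = 2.00.
8.1 − 2.00 = 6.10; 8.1 + 2.00 = 10.10.

[6.10, 10.10]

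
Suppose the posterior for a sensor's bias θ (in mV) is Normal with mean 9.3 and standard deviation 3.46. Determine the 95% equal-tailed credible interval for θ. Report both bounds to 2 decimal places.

[2.52, 16.08]

The posterior is symmetric, so the 95% equal-tailed interval is θ = 9.3 ± z·3.46 with z = 1.960.
Half-width: 1.960 × 3.46 = 6.78.
9.3 − 6.78 = 2.52; 9.3 + 6.78 = 16.08.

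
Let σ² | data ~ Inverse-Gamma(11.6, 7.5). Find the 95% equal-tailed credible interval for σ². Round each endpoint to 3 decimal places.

[0.391, 1.268]

Inverse-Gamma(11.6, 7.5) quantiles: F⁻¹(0.025) and F⁻¹(0.975).
Equivalently, 1/σ² ~ Gamma(11.6, rate = 7.5); invert its 0.975 and 0.025 quantiles.
Posterior mean ≈ 0.708, SD ≈ 0.228; a Normal approximation gives roughly [0.260, 1.155].
Exact: lower = 0.391; upper = 1.268.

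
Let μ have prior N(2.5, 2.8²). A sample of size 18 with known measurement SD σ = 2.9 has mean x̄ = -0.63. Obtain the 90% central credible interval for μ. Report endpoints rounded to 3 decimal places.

Posterior precision = 1/2.8² + 18/2.9² = 0.1276 + 2.1403 = 2.2679, so posterior SD = 0.6640.
Posterior mean = (2.5/2.8² + 18·-0.63/2.9²) / 2.2679 = -0.4540.
Interval: -0.4540 ± 1.645 × 0.6640 → [-1.546, 0.638].

[-1.546, 0.638]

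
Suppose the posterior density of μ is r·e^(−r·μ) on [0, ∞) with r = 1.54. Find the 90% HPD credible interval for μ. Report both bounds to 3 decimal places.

[0.000, 1.495]

The exponential density is strictly decreasing on [0, ∞), so the HPD interval is anchored at 0: [0, q] with P(μ ≤ q) = 0.90.
q = −ln(1 − 0.90) / 1.54 = 2.3026 / 1.54 = 1.495.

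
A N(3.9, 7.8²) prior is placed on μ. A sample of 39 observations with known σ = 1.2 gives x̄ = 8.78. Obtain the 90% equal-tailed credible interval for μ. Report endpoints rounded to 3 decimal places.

Posterior precision = 1/7.8² + 39/1.2² = 0.0164 + 27.0833 = 27.0998, so posterior SD = 0.1921.
Posterior mean = (3.9/7.8² + 39·8.78/1.2²) / 27.0998 = 8.7770.
Interval: 8.7770 ± 1.645 × 0.1921 → [8.461, 9.093].

[8.461, 9.093]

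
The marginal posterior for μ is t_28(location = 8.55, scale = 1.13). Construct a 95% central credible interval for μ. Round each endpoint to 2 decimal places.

The t_28 distribution is symmetric; the 95% interval is 8.55 ± t·1.13 with t_{0.975,28} = 2.048.
Half-width: 2.048 × 1.13 = 2.31.
8.55 − 2.31 = 6.24; 8.55 + 2.31 = 10.86.

[6.24, 10.86]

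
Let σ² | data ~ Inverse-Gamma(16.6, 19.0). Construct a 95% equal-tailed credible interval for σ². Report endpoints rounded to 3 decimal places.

Inverse-Gamma(16.6, 19.0) quantiles: F⁻¹(0.025) and F⁻¹(0.975).
Equivalently, 1/σ² ~ Gamma(16.6, rate = 19.0); invert its 0.975 and 0.025 quantiles.
Posterior mean ≈ 1.218, SD ≈ 0.319; a Normal approximation gives roughly [0.593, 1.843].
Exact: lower = 0.745; upper = 1.979.

[0.745, 1.979]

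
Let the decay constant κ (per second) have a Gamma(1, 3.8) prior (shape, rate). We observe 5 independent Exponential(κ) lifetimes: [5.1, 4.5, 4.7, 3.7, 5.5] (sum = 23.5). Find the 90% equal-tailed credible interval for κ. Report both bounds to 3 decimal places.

[0.096, 0.385]

Posterior: Gamma(1+5, 3.8+23.5) = Gamma(6, 27.3) (shape, rate).
Equal-tailed 90% interval: Gamma(6, 27.3) quantiles at 0.05 and 0.95.
Posterior mean ≈ 0.220, SD ≈ 0.090; a Normal approximation gives roughly [0.072, 0.367].
Exact: lower = 0.096; upper = 0.385.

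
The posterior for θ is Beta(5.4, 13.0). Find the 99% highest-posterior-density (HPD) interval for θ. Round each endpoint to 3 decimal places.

The posterior is unimodal and skewed, so the HPD interval has equal density at both endpoints and is the shortest 99% interval.
Solving f(0.069) = f(0.571) with F(0.571) − F(0.069) = 0.99 gives [0.069, 0.571].
For comparison, the equal-tailed interval is [0.080, 0.587]; the HPD is narrower and shifted toward the mode.

[0.069, 0.571]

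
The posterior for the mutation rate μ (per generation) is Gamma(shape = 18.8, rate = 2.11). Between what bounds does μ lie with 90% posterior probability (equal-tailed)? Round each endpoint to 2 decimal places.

[5.82, 12.54]

Posterior: Gamma(shape 18.8, rate 2.11).
Equal-tailed 90% interval: Gamma(18.8, 2.11) quantiles at 0.05 and 0.95.
Posterior mean ≈ 8.91, SD ≈ 2.05; a Normal approximation gives roughly [5.53, 12.29].
Exact: lower = 5.82; upper = 12.54.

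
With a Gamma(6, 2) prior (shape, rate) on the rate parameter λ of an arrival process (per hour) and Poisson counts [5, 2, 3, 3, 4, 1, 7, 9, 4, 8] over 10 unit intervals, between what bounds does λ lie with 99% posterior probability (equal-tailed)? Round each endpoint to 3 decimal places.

Posterior: Gamma(6+46, 2+10) = Gamma(52, 12) (shape, rate).
Equal-tailed 99% interval: Gamma(52, 12) quantiles at 0.005 and 0.995.
Posterior mean ≈ 4.333, SD ≈ 0.601; a Normal approximation gives roughly [2.785, 5.881].
Exact: lower = 2.942; upper = 6.037.

[2.942, 6.037]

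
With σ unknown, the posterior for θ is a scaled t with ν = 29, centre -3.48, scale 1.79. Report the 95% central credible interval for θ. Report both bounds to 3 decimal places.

The t_29 distribution is symmetric; the 95% interval is -3.48 ± t·1.79 with t_{0.975,29} = 2.045.
Half-width: 2.045 × 1.79 = 3.661.
-3.48 − 3.661 = -7.141; -3.48 + 3.661 = 0.181.

[-7.141, 0.181]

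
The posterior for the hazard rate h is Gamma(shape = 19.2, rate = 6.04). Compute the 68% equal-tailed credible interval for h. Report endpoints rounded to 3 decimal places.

Posterior: Gamma(shape 19.2, rate 6.04).
Equal-tailed 68% interval: Gamma(19.2, 6.04) quantiles at 0.16 and 0.84.
Posterior mean ≈ 3.179, SD ≈ 0.725; a Normal approximation gives roughly [2.457, 3.900].
Exact: lower = 2.463; upper = 3.893.

[2.463, 3.893]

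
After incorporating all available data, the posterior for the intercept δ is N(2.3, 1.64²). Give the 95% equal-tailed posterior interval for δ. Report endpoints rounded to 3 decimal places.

[-0.914, 5.514]

The posterior is symmetric, so the 95% equal-tailed interval is δ = 2.3 ± z·1.64 with z = 1.960.
Half-width: 1.960 × 1.64 = 3.214.
2.3 − 3.214 = -0.914; 2.3 + 3.214 = 5.514.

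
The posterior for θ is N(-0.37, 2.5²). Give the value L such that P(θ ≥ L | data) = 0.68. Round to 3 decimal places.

-1.539

Need L with P(θ ≥ L) = 0.68: L = -0.37 − z_{0.32}·2.5.
z = 0.468; L = -0.37 − 0.468 × 2.5 = -1.539.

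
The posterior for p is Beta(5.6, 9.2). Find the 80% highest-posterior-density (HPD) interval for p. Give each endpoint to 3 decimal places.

[0.211, 0.528]

The posterior is unimodal and skewed, so the HPD interval has equal density at both endpoints and is the shortest 80% interval.
Solving f(0.211) = f(0.528) with F(0.528) − F(0.211) = 0.80 gives [0.211, 0.528].
For comparison, the equal-tailed interval is [0.223, 0.542]; the HPD is narrower and shifted toward the mode.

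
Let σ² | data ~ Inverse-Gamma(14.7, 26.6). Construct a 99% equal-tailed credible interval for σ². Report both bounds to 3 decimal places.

Inverse-Gamma(14.7, 26.6) quantiles: F⁻¹(0.005) and F⁻¹(0.995).
Equivalently, 1/σ² ~ Gamma(14.7, rate = 26.6); invert its 0.995 and 0.005 quantiles.
Posterior mean ≈ 1.942, SD ≈ 0.545; a Normal approximation gives roughly [0.538, 3.345].
Exact: lower = 1.006; upper = 3.974.

[1.006, 3.974]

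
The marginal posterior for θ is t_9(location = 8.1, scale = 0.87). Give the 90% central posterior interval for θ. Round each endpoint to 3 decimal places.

The t_9 distribution is symmetric; the 90% interval is 8.1 ± t·0.87 with t_{0.95,9} = 1.833.
Half-width: 1.833 × 0.87 = 1.595.
8.1 − 1.595 = 6.505; 8.1 + 1.595 = 9.695.

[6.505, 9.695]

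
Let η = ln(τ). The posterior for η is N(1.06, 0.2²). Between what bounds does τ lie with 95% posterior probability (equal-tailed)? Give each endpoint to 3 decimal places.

On the log scale the 95% interval is 1.06 ± 1.960 × 0.2 = [0.6680, 1.4520].
Exponentiate: [e^0.6680, e^1.4520] = [1.950, 4.272].

[1.950, 4.272]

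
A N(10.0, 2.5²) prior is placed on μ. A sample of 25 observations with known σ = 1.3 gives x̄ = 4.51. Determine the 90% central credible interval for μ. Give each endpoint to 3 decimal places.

[4.143, 4.994]

Posterior precision = 1/2.5² + 25/1.3² = 0.1600 + 14.7929 = 14.9529, so posterior SD = 0.2586.
Posterior mean = (10.0/2.5² + 25·4.51/1.3²) / 14.9529 = 4.5687.
Interval: 4.5687 ± 1.645 × 0.2586 → [4.143, 4.994].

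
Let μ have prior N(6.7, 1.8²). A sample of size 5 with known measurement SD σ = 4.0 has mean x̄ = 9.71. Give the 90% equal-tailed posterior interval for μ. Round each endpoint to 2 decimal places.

[6.13, 10.30]

Posterior precision = 1/1.8² + 5/4.0² = 0.3086 + 0.3125 = 0.6211, so posterior SD = 1.2688.
Posterior mean = (6.7/1.8² + 5·9.71/4.0²) / 0.6211 = 8.2143.
Interval: 8.2143 ± 1.645 × 1.2688 → [6.13, 10.30].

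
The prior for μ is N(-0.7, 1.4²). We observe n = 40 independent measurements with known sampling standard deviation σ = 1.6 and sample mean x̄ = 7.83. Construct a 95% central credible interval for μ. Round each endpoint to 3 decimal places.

Posterior precision = 1/1.4² + 40/1.6² = 0.5102 + 15.6250 = 16.1352, so posterior SD = 0.2490.
Posterior mean = (-0.7/1.4² + 40·7.83/1.6²) / 16.1352 = 7.5603.
Interval: 7.5603 ± 1.960 × 0.2490 → [7.072, 8.048].

[7.072, 8.048]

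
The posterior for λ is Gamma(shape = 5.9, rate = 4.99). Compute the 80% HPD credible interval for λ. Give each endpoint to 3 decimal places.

The posterior is unimodal and skewed, so the HPD interval has equal density at both endpoints and is the shortest 80% interval.
Solving f(0.511) = f(1.679) with F(1.679) − F(0.511) = 0.80 gives [0.511, 1.679].
For comparison, the equal-tailed interval is [0.617, 1.833]; the HPD is narrower and shifted toward the mode.

[0.511, 1.679]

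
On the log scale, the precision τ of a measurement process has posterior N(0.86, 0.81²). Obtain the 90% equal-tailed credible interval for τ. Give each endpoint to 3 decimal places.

On the log scale the 90% interval is 0.86 ± 1.645 × 0.81 = [-0.4723, 2.1923].
Exponentiate: [e^-0.4723, e^2.1923] = [0.624, 8.956].

[0.624, 8.956]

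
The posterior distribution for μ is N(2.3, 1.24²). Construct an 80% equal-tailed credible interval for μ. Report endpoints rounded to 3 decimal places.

[0.711, 3.889]

The posterior is symmetric, so the 80% equal-tailed interval is μ = 2.3 ± z·1.24 with z = 1.282.
Half-width: 1.282 × 1.24 = 1.589.
2.3 − 1.589 = 0.711; 2.3 + 1.589 = 3.889.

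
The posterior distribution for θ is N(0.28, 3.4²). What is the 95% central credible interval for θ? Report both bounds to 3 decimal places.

The posterior is symmetric, so the 95% equal-tailed interval is θ = 0.28 ± z·3.4 with z = 1.960.
Half-width: 1.960 × 3.4 = 6.664.
0.28 − 6.664 = -6.384; 0.28 + 6.664 = 6.944.

[-6.384, 6.944]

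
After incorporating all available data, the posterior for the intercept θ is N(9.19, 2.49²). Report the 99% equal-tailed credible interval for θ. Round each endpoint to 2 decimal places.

[2.78, 15.60]

The posterior is symmetric, so the 99% equal-tailed interval is θ = 9.19 ± z·2.49 with z = 2.576.
Half-width: 2.576 × 2.49 = 6.41.
9.19 − 6.41 = 2.78; 9.19 + 6.41 = 15.60.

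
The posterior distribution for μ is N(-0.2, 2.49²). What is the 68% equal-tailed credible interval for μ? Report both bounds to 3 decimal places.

The posterior is symmetric, so the 68% equal-tailed interval is μ = -0.2 ± z·2.49 with z = 0.994.
Half-width: 0.994 × 2.49 = 2.476.
-0.2 − 2.476 = -2.676; -0.2 + 2.476 = 2.276.

[-2.676, 2.276]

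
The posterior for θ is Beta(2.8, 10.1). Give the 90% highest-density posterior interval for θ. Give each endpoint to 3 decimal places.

[0.041, 0.384]

The posterior is unimodal and skewed, so the HPD interval has equal density at both endpoints and is the shortest 90% interval.
Solving f(0.041) = f(0.384) with F(0.384) − F(0.041) = 0.90 gives [0.041, 0.384].
For comparison, the equal-tailed interval is [0.063, 0.422]; the HPD is narrower and shifted toward the mode.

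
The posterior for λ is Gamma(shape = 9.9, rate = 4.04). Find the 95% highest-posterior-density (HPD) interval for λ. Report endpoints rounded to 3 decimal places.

The posterior is unimodal and skewed, so the HPD interval has equal density at both endpoints and is the shortest 95% interval.
Solving f(1.046) = f(4.003) with F(4.003) − F(1.046) = 0.95 gives [1.046, 4.003].
For comparison, the equal-tailed interval is [1.170, 4.196]; the HPD is narrower and shifted toward the mode.

[1.046, 4.003]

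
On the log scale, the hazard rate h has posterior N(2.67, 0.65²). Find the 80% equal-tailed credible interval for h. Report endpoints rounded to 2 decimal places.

[6.28, 33.22]

On the log scale the 80% interval is 2.67 ± 1.282 × 0.65 = [1.8370, 3.5030].
Exponentiate: [e^1.8370, e^3.5030] = [6.28, 33.22].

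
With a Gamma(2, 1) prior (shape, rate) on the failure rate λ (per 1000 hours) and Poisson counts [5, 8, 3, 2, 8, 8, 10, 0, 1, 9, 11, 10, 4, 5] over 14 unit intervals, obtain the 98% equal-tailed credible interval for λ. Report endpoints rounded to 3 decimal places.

Posterior: Gamma(2+84, 1+14) = Gamma(86, 15) (shape, rate).
Equal-tailed 98% interval: Gamma(86, 15) quantiles at 0.01 and 0.99.
Posterior mean ≈ 5.733, SD ≈ 0.618; a Normal approximation gives roughly [4.295, 7.172].
Exact: lower = 4.394; upper = 7.269.

[4.394, 7.269]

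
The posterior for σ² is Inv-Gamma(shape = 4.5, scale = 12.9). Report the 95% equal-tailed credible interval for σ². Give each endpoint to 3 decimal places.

[1.356, 9.554]

Inverse-Gamma(4.5, 12.9) quantiles: F⁻¹(0.025) and F⁻¹(0.975).
Equivalently, 1/σ² ~ Gamma(4.5, rate = 12.9); invert its 0.975 and 0.025 quantiles.
Posterior mean ≈ 3.686, SD ≈ 2.331; a Normal approximation gives roughly [-0.883, 8.254].
Exact: lower = 1.356; upper = 9.554.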